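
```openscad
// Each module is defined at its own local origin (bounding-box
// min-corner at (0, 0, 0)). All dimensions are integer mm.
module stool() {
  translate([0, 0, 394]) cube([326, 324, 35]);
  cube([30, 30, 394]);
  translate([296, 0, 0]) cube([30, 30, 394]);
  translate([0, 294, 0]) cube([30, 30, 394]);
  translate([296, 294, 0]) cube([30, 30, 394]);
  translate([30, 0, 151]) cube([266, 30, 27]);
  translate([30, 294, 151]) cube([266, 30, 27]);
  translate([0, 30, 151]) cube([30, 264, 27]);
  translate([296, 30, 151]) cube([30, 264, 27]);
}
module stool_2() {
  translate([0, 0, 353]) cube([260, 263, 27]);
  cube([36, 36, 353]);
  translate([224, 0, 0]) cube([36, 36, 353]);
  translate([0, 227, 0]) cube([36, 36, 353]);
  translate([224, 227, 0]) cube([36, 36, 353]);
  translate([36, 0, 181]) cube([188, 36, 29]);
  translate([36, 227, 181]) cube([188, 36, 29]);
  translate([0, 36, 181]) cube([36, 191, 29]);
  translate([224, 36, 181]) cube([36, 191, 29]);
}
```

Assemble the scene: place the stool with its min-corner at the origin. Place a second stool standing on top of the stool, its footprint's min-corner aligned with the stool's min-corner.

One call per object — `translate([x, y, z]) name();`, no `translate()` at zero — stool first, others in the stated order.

stool();
translate([0, 0, 429]) stool_2();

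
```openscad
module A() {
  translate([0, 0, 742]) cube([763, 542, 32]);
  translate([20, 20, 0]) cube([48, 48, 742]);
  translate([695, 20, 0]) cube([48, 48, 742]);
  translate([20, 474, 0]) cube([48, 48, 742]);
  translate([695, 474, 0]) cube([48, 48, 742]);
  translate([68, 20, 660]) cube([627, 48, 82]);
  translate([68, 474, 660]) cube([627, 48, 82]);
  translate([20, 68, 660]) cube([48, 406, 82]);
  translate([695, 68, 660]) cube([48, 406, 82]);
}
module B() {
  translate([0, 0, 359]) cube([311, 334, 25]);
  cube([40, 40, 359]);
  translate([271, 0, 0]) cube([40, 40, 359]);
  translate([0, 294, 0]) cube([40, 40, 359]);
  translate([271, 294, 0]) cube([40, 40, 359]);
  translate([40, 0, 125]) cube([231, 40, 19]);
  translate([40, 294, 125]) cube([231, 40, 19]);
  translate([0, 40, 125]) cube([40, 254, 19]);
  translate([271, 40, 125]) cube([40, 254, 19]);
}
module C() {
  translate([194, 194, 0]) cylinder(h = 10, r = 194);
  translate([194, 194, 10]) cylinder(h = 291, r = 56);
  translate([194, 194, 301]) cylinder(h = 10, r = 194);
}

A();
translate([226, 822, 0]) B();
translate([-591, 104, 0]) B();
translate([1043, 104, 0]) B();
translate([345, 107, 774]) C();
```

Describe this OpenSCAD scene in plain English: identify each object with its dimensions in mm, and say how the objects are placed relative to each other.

A is a table: top 763 mm (x) × 542 mm (y), 32 mm thick, upper face at z = 774 mm, on four 48×48 mm square legs, each inset 20 mm from the nearest pair of top edges, running from z = 0 to the bottom of the top. Four apron rails, 48 mm thick and 82 mm tall, run between adjacent legs with their top edges flush with the underside of the top and their outer faces flush with the legs' outer faces.

B is a simple wooden stool: a rectangular seat 311 mm (x) by 334 mm (y), 25 mm thick, top face at z = 384 mm, on four square legs, each 40×40 mm in cross-section. The legs rest on z = 0, each flush with a corner of the seat. Four stretchers, 40 mm wide and 19 mm tall, connect adjacent legs with their undersides at z = 125 mm, each running between the inner faces of the legs it joins and aligned with the legs' outer faces on the other axis.

C is a spool: two coaxial disc flanges of radius 194 mm and thickness 10 mm, joined by a core cylinder of radius 56 mm and height 291 mm. The lower flange rests on z = 0 and the three cylinders share a vertical axis.

Three stools sit around the table at the +y, −x, +x sides. The spool is on top of the table.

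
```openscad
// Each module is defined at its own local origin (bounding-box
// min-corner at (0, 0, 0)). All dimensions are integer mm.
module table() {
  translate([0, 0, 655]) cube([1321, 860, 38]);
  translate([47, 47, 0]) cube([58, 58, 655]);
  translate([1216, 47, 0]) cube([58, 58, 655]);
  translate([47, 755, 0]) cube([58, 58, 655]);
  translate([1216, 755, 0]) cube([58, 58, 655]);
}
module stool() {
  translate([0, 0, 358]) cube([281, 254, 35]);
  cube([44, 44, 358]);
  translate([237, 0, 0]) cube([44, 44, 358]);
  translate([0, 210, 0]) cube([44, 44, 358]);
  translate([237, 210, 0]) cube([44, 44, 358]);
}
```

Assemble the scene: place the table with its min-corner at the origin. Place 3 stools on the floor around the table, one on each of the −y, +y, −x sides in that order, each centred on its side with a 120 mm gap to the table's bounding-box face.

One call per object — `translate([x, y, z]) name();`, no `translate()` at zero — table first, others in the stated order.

table();
translate([520, -374, 0]) stool();
translate([520, 980, 0]) stool();
translate([-401, 303, 0]) stool();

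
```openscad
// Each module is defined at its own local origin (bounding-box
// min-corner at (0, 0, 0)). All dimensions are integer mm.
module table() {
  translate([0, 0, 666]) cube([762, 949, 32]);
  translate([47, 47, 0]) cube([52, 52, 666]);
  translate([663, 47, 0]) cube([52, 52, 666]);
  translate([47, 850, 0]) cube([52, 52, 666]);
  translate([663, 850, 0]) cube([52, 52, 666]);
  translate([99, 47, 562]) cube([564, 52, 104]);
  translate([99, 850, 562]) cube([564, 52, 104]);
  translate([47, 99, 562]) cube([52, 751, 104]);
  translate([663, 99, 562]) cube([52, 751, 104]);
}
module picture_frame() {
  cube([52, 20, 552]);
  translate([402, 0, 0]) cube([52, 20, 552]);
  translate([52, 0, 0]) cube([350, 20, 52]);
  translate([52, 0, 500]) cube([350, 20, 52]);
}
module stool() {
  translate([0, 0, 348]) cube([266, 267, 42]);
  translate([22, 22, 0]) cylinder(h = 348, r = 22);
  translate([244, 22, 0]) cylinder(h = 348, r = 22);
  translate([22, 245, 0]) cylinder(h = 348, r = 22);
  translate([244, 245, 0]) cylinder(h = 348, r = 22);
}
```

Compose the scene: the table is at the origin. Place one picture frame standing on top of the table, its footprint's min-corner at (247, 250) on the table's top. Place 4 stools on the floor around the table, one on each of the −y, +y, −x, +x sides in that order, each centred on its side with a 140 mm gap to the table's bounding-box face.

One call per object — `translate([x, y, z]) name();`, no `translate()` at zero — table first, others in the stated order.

table();
translate([247, 250, 698]) picture_frame();
translate([248, -407, 0]) stool();
translate([248, 1089, 0]) stool();
translate([-406, 341, 0]) stool();
translate([902, 341, 0]) stool();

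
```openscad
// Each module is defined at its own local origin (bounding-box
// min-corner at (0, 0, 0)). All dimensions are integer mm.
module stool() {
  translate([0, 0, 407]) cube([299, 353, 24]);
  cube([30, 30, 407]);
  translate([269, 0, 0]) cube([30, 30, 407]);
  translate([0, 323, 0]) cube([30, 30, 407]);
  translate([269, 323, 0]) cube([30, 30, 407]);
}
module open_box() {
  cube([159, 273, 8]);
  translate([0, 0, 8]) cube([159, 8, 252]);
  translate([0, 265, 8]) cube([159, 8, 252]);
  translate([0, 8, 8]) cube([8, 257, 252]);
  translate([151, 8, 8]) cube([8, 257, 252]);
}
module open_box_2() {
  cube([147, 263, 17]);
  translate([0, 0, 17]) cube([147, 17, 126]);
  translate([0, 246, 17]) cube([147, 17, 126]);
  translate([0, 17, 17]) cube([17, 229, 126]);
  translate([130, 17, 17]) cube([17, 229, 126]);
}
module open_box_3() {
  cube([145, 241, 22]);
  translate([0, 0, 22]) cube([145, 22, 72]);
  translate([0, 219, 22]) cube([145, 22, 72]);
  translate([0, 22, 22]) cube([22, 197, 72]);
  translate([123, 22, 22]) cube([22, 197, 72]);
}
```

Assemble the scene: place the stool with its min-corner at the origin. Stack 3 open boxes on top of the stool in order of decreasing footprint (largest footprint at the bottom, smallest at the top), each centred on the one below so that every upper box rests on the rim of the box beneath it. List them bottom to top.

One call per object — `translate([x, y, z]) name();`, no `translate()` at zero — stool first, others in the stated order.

stool();
translate([70, 40, 431]) open_box();
translate([76, 45, 691]) open_box_2();
translate([77, 56, 834]) open_box_3();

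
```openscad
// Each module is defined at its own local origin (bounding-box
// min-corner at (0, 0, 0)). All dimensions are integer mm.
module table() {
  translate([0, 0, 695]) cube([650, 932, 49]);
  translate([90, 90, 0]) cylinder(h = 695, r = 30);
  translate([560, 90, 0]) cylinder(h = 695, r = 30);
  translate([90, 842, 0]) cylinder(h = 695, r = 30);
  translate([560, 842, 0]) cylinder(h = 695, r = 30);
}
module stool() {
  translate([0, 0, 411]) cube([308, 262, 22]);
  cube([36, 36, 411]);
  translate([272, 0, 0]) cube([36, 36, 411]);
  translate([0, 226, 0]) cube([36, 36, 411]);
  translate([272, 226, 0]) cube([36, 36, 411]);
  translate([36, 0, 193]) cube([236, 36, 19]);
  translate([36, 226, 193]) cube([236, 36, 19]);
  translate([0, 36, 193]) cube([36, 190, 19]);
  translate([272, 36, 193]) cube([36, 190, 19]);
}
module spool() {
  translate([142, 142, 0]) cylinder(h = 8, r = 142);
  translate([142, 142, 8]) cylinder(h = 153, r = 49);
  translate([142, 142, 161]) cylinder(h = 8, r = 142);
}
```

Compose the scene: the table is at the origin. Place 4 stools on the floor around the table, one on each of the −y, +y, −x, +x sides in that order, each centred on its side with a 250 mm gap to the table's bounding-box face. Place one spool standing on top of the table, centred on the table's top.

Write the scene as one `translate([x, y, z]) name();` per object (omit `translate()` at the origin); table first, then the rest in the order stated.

table();
translate([171, -512, 0]) stool();
translate([171, 1182, 0]) stool();
translate([-558, 335, 0]) stool();
translate([900, 335, 0]) stool();
translate([183, 324, 744]) spool();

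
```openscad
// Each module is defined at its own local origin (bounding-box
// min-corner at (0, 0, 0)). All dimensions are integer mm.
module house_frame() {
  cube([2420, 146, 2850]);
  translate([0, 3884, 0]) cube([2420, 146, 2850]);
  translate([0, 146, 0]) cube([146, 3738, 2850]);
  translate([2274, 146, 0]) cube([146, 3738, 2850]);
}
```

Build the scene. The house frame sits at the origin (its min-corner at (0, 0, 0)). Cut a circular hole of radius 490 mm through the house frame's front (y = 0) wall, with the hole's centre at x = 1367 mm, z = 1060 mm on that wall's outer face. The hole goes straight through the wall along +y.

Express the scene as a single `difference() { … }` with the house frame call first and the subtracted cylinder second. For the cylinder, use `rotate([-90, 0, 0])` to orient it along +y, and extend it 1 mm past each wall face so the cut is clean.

difference() {
  house_frame();
  translate([1367, -1, 1060]) rotate([-90, 0, 0]) cylinder(h = 148, r = 490);
}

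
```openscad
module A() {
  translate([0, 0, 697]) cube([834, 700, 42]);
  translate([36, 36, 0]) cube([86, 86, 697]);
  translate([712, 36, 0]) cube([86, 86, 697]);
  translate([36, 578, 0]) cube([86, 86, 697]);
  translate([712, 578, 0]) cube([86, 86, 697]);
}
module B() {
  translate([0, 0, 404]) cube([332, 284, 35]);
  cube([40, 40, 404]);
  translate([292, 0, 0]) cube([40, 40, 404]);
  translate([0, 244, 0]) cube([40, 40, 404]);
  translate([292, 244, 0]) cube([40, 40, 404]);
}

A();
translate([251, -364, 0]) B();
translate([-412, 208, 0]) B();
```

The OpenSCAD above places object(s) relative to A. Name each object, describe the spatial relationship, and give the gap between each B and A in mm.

A is a table. B is a stool. Two stools sit around the table at the −y, −x sides. The gap between each stool and the table is 80 mm.

Each stool's nearest face is 80 mm from the table's bounding box.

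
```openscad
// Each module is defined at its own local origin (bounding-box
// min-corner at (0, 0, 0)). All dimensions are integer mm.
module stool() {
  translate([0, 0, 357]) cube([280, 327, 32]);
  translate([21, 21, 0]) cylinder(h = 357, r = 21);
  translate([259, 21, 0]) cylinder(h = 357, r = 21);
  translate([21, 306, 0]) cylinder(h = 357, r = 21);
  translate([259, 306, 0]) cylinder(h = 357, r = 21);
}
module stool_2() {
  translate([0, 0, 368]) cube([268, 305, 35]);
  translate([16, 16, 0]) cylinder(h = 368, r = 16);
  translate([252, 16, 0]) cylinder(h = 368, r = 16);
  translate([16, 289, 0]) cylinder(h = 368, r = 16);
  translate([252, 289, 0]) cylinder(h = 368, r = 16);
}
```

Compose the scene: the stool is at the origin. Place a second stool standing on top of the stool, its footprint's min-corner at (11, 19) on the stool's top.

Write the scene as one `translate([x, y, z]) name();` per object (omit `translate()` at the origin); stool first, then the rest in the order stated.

stool();
translate([11, 19, 389]) stool_2();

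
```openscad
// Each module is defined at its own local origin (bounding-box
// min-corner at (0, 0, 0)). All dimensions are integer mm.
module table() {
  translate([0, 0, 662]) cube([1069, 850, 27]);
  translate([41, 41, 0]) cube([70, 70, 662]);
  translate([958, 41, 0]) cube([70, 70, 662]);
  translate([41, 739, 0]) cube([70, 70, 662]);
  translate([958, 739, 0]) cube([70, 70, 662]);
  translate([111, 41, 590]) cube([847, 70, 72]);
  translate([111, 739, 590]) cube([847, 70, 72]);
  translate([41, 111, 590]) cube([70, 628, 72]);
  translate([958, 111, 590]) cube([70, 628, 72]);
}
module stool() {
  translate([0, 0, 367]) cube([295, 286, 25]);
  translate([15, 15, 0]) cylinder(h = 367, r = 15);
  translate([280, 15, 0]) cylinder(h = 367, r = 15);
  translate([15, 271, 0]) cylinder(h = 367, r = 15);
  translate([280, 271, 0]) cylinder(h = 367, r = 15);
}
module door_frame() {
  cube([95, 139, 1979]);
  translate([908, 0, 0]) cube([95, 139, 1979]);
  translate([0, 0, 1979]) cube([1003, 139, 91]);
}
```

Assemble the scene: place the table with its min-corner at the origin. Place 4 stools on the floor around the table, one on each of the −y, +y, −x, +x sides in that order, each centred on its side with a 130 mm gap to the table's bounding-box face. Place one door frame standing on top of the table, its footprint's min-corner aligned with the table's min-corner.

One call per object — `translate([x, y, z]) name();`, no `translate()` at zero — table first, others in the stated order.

table();
translate([387, -416, 0]) stool();
translate([387, 980, 0]) stool();
translate([-425, 282, 0]) stool();
translate([1199, 282, 0]) stool();
translate([0, 0, 689]) door_frame();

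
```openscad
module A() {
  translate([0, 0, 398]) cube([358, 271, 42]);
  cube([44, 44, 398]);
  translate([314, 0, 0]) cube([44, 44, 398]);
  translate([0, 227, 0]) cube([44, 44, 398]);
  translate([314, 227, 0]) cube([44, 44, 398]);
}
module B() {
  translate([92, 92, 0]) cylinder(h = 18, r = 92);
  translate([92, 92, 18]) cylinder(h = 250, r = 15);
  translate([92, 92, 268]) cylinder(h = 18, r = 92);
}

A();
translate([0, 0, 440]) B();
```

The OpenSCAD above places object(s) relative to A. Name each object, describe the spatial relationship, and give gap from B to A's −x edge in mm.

A is a stool. B is a spool. The spool is on top of the stool. The gap from the spool to the stool's −x edge is 0 mm.

The spool's min-x is at 0; the stool's min-x is 0; gap = 0 mm.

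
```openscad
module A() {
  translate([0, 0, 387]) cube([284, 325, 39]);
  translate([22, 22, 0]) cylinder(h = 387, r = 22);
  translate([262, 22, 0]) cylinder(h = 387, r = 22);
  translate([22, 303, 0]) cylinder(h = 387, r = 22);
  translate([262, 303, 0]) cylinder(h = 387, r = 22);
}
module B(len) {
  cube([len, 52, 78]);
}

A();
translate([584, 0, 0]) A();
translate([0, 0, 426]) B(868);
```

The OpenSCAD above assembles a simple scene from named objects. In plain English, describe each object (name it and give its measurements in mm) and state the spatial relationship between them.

A is a four-legged stool. The seat is a 284×325×39 mm slab whose top surface is at z = 426 mm; four round legs, each 44 mm in diameter, run from the floor (z = 0) to the underside of the seat, each leg's axis is inset half a diameter from the nearest pair of seat edges (so the leg's bounding box is flush with the corner).

B is a rectangular beam 868 mm long (x), 52 mm deep (y), 78 mm thick (z).

The beam spans the tops of two stools placed 300 mm apart, resting at z = 426 mm.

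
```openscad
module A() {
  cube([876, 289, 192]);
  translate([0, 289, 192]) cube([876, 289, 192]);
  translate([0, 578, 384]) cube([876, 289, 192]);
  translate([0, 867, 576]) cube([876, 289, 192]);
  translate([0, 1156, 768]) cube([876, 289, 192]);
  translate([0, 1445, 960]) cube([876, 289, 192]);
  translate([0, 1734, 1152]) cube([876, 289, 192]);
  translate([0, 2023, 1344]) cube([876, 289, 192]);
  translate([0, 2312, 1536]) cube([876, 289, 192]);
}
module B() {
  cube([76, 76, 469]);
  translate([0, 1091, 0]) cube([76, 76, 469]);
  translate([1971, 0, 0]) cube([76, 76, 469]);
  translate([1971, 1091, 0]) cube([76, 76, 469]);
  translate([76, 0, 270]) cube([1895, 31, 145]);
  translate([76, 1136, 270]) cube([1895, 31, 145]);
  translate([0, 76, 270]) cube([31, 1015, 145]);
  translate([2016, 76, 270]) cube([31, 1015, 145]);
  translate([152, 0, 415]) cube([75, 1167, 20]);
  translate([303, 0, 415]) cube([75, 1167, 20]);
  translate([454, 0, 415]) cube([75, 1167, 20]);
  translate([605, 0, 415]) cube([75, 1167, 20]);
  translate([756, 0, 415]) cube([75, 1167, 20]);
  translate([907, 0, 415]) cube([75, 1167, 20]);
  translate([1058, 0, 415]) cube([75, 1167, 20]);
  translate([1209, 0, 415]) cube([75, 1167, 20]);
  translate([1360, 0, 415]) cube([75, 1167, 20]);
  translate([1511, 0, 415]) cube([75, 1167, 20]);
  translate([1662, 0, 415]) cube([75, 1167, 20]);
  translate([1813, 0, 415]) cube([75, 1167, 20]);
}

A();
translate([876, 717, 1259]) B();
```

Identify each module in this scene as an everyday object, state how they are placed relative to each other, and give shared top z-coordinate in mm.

A is a staircase. B is a bed frame. The bed frame is beside the staircase with their tops flush at z = 1728. The shared top z-coordinate is 1728 mm.

Both tops at z = 1728 mm.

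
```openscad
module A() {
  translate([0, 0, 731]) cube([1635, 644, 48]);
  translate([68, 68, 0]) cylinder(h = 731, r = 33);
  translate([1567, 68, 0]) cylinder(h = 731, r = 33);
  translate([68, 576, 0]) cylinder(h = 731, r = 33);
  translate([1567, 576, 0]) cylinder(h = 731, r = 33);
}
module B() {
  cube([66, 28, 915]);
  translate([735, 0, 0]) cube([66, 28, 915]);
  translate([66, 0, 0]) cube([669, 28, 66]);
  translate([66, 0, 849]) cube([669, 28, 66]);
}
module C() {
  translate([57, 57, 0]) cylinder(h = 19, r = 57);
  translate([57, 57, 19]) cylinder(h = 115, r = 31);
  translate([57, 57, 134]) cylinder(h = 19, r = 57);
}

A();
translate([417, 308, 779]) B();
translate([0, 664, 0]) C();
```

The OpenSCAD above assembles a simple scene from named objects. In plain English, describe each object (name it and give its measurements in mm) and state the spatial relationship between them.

A is a rectangular dining table. The top is 1635×644×48 mm with its upper surface at z = 779 mm. It stands on four round legs of 66 mm diameter, each leg's bounding box inset 35 mm from the nearest pair of top edges, running from the floor to the underside of the top.

B is a rectangular picture frame lying in the x–z plane (depth along y). The opening is 669 mm wide (x) by 783 mm tall (z), surrounded by a border 66 mm wide on all four sides. The frame is 28 mm deep and is made of two full-height vertical stiles with two horizontal rails fitted between them.

C is a spool: two coaxial disc flanges of radius 57 mm and thickness 19 mm, joined by a core cylinder of radius 31 mm and height 115 mm. The lower flange rests on z = 0 and the three cylinders share a vertical axis.

The picture frame is on top of the table, centred. The spool is on the floor beside the table on its +y side.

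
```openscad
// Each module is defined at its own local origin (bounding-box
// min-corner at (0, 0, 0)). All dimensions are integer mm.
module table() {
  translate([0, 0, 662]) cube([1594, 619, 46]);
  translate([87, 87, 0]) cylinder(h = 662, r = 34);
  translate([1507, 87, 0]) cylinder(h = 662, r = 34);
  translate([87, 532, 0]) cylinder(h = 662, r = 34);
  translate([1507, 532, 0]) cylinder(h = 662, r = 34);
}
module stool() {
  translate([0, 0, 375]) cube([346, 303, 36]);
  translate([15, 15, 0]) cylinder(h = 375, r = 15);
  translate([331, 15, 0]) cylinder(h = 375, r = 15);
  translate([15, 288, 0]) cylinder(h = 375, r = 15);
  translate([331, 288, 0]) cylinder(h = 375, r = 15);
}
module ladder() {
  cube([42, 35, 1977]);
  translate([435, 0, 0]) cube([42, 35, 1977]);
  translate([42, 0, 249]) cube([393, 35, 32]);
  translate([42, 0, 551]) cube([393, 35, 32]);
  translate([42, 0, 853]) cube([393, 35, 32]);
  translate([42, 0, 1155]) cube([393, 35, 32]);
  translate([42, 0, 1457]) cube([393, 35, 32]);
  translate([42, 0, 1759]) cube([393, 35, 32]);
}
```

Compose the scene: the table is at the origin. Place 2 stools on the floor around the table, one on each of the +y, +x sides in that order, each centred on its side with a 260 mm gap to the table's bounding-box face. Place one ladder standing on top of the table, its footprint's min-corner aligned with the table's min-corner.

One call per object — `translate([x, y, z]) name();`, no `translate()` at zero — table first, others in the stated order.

table();
translate([624, 879, 0]) stool();
translate([1854, 158, 0]) stool();
translate([0, 0, 708]) ladder();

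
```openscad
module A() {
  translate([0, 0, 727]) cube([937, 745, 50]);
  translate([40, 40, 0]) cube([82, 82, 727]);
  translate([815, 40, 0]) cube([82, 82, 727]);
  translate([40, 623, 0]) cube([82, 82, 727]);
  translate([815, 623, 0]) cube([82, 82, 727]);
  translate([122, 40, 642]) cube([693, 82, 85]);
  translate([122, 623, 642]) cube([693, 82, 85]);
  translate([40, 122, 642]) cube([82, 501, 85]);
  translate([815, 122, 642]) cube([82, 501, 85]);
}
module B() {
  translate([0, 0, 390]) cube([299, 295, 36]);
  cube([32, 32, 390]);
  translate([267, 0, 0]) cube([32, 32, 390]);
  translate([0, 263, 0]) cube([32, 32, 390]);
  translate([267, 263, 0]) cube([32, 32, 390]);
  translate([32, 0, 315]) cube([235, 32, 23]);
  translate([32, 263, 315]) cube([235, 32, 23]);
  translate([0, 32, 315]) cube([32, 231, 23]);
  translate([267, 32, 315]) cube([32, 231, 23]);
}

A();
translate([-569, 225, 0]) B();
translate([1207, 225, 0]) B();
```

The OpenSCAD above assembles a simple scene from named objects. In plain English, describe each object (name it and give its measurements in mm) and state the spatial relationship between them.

A is a table: top 937 mm (x) × 745 mm (y), 50 mm thick, upper face at z = 777 mm, on four 82×82 mm square legs, each inset 40 mm from the nearest pair of top edges, running from z = 0 to the bottom of the top. Four apron rails, 82 mm thick and 85 mm tall, run between adjacent legs with their top edges flush with the underside of the top and their outer faces flush with the legs' outer faces.

B is a four-legged stool. The seat is a 299×295×36 mm slab whose top surface is at z = 426 mm; four square legs, each 32×32 mm in cross-section, run from the floor (z = 0) to the underside of the seat, each flush with a corner of the seat. Four stretchers, 32 mm wide and 23 mm tall, connect adjacent legs with their undersides at z = 315 mm, each running between the inner faces of the legs it joins and aligned with the legs' outer faces on the other axis.

Two stools sit around the table at the −x, +x sides.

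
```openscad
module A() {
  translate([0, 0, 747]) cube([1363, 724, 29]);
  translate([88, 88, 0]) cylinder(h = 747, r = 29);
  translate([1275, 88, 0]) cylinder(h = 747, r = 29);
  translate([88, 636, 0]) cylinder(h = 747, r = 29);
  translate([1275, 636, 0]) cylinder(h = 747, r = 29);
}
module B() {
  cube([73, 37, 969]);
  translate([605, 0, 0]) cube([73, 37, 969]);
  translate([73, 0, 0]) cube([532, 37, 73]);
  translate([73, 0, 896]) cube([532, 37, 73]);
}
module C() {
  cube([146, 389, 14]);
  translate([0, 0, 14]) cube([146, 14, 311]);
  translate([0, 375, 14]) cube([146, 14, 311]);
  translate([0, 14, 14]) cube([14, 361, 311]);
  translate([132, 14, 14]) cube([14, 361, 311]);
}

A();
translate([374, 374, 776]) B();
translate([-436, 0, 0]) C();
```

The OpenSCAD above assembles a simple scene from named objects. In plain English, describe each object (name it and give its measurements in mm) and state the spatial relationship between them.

A is a table with a 1363×724 mm rectangular top, 29 mm thick, top surface at z = 776 mm, supported by four round legs of 58 mm diameter, each leg's bounding box inset 59 mm from the nearest pair of top edges, running from the floor.

B is a rectangular picture frame lying in the x–z plane (depth along y). The opening is 532 mm wide (x) by 823 mm tall (z), surrounded by a border 73 mm wide on all four sides. The frame is 37 mm deep and is made of two full-height vertical stiles with two horizontal rails fitted between them.

C is an open-topped rectangular box: outside dimensions 146×389×325 mm, with a uniform wall and base thickness of 14 mm. The base is a full 146×389 slab on the floor; four walls sit on top of the base. The front and back walls (the −y and +y sides) span the full width; the two side walls fit between them.

The picture frame is on top of the table. The open box is on the floor beside the table on its −x side.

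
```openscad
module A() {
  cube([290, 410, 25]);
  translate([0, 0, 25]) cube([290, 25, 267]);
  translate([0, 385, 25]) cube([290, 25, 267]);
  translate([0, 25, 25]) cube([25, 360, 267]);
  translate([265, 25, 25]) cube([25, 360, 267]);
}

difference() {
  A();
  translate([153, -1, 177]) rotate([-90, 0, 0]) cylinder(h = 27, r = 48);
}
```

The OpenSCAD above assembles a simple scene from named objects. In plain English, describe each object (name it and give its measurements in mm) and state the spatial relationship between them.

A is an open storage box with external size 290×410×292 mm and wall thickness 25 mm (the base is also 25 mm thick). The base covers the whole footprint; the four walls stand on the base, with the y-facing walls full-width and the x-facing walls fitting between their inner faces.

The open box has a circular hole of radius 48 mm through its front wall, centred at (x = 153, z = 177).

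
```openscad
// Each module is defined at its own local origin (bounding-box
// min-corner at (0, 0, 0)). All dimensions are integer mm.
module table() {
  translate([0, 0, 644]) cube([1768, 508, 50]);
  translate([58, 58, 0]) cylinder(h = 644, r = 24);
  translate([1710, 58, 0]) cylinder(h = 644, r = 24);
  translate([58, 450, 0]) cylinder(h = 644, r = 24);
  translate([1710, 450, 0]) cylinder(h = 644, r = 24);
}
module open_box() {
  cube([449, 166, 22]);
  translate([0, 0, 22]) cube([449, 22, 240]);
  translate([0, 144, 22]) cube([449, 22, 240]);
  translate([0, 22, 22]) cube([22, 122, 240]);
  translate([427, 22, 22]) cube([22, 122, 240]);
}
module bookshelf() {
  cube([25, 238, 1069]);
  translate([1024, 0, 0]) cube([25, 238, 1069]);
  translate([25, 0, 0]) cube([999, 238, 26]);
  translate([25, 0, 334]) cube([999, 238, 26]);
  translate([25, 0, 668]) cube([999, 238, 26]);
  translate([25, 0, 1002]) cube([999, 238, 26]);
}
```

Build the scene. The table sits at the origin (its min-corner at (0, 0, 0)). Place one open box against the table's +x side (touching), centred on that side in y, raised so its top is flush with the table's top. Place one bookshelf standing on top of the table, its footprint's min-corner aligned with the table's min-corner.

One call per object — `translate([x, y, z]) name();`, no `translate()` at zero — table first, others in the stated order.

table();
translate([1768, 171, 432]) open_box();
translate([0, 0, 694]) bookshelf();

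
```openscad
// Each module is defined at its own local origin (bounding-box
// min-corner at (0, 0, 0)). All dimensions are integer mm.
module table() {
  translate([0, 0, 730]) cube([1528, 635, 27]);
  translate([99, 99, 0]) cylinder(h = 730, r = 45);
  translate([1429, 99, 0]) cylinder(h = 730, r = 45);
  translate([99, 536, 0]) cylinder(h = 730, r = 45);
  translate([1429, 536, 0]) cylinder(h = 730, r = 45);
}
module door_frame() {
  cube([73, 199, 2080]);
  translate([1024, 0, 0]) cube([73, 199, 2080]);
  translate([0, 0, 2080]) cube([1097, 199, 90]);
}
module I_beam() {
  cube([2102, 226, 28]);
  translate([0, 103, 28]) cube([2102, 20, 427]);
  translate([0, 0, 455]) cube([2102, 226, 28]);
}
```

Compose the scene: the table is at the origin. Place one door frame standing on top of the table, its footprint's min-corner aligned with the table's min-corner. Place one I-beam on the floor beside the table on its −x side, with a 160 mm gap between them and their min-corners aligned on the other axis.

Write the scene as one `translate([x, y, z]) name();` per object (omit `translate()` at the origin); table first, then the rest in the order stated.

table();
translate([0, 0, 757]) door_frame();
translate([-2262, 0, 0]) I_beam();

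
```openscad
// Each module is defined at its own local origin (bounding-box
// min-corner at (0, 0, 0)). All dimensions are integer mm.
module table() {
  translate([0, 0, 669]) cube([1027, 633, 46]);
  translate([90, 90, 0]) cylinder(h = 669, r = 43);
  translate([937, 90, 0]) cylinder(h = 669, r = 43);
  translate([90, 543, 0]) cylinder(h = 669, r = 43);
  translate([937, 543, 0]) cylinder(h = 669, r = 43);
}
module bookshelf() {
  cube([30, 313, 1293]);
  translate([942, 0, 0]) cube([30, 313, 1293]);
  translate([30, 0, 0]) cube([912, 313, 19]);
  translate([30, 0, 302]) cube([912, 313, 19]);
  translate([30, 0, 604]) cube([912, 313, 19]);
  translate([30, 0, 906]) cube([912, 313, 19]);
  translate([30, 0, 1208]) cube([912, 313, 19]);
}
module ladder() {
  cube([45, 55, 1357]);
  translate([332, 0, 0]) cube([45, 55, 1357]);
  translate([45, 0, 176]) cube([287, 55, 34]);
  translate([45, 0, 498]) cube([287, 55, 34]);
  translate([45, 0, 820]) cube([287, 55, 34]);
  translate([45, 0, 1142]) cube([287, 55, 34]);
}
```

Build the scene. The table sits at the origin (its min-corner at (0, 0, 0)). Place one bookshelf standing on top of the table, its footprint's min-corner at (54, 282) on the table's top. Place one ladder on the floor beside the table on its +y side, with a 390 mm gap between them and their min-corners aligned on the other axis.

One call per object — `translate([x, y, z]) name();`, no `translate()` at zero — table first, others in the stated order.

table();
translate([54, 282, 715]) bookshelf();
translate([0, 1023, 0]) ladder();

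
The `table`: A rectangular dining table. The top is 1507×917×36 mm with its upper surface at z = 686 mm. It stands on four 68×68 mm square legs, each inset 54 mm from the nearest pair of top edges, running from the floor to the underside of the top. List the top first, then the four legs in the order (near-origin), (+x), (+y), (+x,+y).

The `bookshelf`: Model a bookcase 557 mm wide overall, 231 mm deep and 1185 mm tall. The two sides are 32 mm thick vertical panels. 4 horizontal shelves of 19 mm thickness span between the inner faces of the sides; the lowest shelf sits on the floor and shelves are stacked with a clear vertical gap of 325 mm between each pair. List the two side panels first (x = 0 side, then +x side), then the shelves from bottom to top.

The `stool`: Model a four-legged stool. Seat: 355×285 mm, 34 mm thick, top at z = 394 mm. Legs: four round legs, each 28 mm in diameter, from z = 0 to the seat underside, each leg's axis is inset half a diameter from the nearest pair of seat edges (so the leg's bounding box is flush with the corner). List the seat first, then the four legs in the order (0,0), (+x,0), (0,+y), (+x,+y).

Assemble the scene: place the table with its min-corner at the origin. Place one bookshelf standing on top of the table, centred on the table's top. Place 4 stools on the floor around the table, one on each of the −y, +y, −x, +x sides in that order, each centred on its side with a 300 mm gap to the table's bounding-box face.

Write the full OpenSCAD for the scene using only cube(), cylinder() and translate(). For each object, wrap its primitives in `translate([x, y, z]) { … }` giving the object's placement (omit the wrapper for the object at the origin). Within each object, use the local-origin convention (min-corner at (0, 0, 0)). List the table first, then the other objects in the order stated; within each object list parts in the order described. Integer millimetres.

translate([0, 0, 650]) cube([1507, 917, 36]);
translate([54, 54, 0]) cube([68, 68, 650]);
translate([1385, 54, 0]) cube([68, 68, 650]);
translate([54, 795, 0]) cube([68, 68, 650]);
translate([1385, 795, 0]) cube([68, 68, 650]);
translate([475, 343, 686]) {
  cube([32, 231, 1185]);
  translate([525, 0, 0]) cube([32, 231, 1185]);
  translate([32, 0, 0]) cube([493, 231, 19]);
  translate([32, 0, 344]) cube([493, 231, 19]);
  translate([32, 0, 688]) cube([493, 231, 19]);
  translate([32, 0, 1032]) cube([493, 231, 19]);
}
translate([576, -585, 0]) {
  translate([0, 0, 360]) cube([355, 285, 34]);
  translate([14, 14, 0]) cylinder(h = 360, r = 14);
  translate([341, 14, 0]) cylinder(h = 360, r = 14);
  translate([14, 271, 0]) cylinder(h = 360, r = 14);
  translate([341, 271, 0]) cylinder(h = 360, r = 14);
}
translate([576, 1217, 0]) {
  translate([0, 0, 360]) cube([355, 285, 34]);
  translate([14, 14, 0]) cylinder(h = 360, r = 14);
  translate([341, 14, 0]) cylinder(h = 360, r = 14);
  translate([14, 271, 0]) cylinder(h = 360, r = 14);
  translate([341, 271, 0]) cylinder(h = 360, r = 14);
}
translate([-655, 316, 0]) {
  translate([0, 0, 360]) cube([355, 285, 34]);
  translate([14, 14, 0]) cylinder(h = 360, r = 14);
  translate([341, 14, 0]) cylinder(h = 360, r = 14);
  translate([14, 271, 0]) cylinder(h = 360, r = 14);
  translate([341, 271, 0]) cylinder(h = 360, r = 14);
}
translate([1807, 316, 0]) {
  translate([0, 0, 360]) cube([355, 285, 34]);
  translate([14, 14, 0]) cylinder(h = 360, r = 14);
  translate([341, 14, 0]) cylinder(h = 360, r = 14);
  translate([14, 271, 0]) cylinder(h = 360, r = 14);
  translate([341, 271, 0]) cylinder(h = 360, r = 14);
}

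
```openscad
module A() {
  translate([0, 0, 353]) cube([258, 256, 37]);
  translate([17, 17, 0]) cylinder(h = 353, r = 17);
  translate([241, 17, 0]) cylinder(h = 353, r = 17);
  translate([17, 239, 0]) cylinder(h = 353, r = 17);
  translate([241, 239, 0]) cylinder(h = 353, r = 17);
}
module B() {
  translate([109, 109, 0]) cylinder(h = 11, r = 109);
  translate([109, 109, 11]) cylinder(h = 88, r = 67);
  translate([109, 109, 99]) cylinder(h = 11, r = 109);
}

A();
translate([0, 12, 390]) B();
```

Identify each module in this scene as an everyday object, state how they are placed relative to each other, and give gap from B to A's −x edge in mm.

The spool's min-x is at 0; the stool's min-x is 0; gap = 0 mm.

A is a stool. B is a spool. The spool is on top of the stool. The gap from the spool to the stool's −x edge is 0 mm.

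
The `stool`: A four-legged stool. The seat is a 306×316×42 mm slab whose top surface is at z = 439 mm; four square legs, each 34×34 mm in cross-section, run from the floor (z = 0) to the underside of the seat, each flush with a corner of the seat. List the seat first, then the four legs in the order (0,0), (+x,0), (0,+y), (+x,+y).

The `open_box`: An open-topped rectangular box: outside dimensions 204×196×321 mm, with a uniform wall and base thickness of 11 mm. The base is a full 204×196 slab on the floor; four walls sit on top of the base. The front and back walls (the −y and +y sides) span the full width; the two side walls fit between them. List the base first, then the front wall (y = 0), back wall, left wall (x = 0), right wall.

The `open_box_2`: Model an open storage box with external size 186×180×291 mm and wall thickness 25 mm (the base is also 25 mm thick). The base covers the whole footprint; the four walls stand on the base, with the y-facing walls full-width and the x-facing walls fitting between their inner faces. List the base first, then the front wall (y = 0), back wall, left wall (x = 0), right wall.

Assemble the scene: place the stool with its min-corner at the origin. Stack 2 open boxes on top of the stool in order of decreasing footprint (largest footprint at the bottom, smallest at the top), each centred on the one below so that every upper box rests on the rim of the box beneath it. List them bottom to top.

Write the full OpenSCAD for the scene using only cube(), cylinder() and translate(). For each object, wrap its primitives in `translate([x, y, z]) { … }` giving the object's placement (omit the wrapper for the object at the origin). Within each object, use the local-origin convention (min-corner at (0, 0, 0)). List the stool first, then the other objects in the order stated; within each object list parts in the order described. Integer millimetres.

translate([0, 0, 397]) cube([306, 316, 42]);
cube([34, 34, 397]);
translate([272, 0, 0]) cube([34, 34, 397]);
translate([0, 282, 0]) cube([34, 34, 397]);
translate([272, 282, 0]) cube([34, 34, 397]);
translate([51, 60, 439]) {
  cube([204, 196, 11]);
  translate([0, 0, 11]) cube([204, 11, 310]);
  translate([0, 185, 11]) cube([204, 11, 310]);
  translate([0, 11, 11]) cube([11, 174, 310]);
  translate([193, 11, 11]) cube([11, 174, 310]);
}
translate([60, 68, 760]) {
  cube([186, 180, 25]);
  translate([0, 0, 25]) cube([186, 25, 266]);
  translate([0, 155, 25]) cube([186, 25, 266]);
  translate([0, 25, 25]) cube([25, 130, 266]);
  translate([161, 25, 25]) cube([25, 130, 266]);
}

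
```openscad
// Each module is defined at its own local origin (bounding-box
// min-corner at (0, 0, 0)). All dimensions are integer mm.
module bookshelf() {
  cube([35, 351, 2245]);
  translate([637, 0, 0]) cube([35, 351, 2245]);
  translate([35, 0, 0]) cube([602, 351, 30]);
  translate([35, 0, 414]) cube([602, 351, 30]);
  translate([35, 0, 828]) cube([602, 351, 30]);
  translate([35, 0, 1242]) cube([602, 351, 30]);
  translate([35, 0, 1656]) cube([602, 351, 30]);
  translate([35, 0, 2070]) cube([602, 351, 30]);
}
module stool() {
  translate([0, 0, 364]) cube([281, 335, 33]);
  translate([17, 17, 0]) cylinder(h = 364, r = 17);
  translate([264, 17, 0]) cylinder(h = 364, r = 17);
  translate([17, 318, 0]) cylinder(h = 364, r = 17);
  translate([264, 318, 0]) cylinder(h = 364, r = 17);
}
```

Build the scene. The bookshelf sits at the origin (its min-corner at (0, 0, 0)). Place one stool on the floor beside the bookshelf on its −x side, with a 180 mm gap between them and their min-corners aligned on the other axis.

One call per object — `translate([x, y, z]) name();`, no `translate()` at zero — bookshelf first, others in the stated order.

bookshelf();
translate([-461, 0, 0]) stool();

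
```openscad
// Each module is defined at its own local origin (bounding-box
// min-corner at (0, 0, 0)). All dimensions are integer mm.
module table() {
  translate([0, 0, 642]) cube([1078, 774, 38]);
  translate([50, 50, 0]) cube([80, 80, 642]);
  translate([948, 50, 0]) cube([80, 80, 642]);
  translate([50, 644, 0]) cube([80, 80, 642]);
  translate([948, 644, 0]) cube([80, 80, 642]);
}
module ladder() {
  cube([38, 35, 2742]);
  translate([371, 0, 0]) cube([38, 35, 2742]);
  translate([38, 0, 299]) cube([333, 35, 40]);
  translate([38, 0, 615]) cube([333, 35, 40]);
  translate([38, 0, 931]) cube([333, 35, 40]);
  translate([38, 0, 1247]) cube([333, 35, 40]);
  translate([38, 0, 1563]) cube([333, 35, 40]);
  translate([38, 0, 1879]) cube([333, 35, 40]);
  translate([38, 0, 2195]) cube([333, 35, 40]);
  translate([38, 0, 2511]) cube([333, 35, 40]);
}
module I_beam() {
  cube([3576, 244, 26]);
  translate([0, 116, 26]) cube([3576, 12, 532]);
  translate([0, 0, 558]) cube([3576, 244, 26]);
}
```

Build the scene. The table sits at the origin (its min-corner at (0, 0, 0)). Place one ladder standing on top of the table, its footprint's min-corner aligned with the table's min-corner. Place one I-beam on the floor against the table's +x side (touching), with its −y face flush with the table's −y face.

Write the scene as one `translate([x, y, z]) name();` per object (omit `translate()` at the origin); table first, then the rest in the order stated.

table();
translate([0, 0, 680]) ladder();
translate([1078, 0, 0]) I_beam();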